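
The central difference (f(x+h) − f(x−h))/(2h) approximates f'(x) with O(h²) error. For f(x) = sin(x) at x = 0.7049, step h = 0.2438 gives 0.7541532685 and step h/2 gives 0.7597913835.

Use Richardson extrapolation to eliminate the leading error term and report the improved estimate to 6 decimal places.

r = 2: numerator weight 4, denominator 3.
4 × 0.7597913835 − 0.7541532685 = 2.2850122655
R = 2.2850122655/3 = 0.7616707552
Correction |R − A(h/2)| = 1.879e-03; gap |A(h/2) − A(h)| = 5.638e-03.

0.761671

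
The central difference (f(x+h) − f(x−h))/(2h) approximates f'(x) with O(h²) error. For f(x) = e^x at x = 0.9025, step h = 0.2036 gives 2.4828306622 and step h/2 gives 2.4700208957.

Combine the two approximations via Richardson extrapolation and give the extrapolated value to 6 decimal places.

2.465751

Error is O(h^2); halving h shrinks it by 2^2 = 4.
4 × 2.4700208957 = 9.8800835828; 9.8800835828 − 2.4828306622 = 7.3972529206
7.3972529206 ÷ 3 = 2.4657509735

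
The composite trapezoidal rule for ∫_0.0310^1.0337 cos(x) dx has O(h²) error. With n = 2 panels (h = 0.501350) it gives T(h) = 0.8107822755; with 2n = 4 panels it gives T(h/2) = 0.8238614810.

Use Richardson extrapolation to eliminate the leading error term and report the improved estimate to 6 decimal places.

Order 2 gives 2^r = 4 and 2^r − 1 = 3.
4·0.8238614810 − 0.8107822755 = 2.4846636485
(4·0.8238614810 − 0.8107822755)/(4 − 1) = 0.8282212162
Correction |R − A(h/2)| = 4.360e-03; gap |A(h/2) − A(h)| = 1.308e-02.

0.828221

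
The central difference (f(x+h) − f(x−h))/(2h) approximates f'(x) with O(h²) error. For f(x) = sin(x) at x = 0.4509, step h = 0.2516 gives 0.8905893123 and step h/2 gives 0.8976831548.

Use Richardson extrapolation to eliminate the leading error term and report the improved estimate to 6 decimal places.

0.900048

r = 2: numerator weight 4, denominator 3.
Weighted: 3.5907326192 − 0.8905893123 = 2.7001433069
Divide by 2^2 − 1 = 3.
Result: 0.9000477690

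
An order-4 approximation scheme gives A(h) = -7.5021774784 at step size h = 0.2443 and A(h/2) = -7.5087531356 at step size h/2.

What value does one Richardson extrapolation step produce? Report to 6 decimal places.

-7.509192

r = 4, so 2^r = 16.
2^4·A(h/2) = -120.1400501696; minus A(h) gives -112.6378726912.
(-112.6378726912) ÷ 15 = -7.5091915127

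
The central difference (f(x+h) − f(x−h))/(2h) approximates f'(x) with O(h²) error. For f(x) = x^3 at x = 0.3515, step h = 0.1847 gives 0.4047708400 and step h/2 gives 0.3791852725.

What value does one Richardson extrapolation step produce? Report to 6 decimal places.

Method order is 2; weight 2^2 = 4.
4×0.3791852725 = 1.5167410900; subtract 0.4047708400 → 1.1119702500
(4×0.3791852725 − 0.4047708400)/(4 − 1) = 0.3706567500
Shift from A(h/2): −0.0085285225.

0.370657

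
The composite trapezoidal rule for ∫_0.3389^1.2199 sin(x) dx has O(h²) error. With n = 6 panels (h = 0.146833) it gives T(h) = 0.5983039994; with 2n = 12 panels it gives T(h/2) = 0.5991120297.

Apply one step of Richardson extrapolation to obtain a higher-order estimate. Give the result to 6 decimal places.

Leading term ∝ h^2; use weight 4 = 2^2.
4 × 0.5991120297 − 0.5983039994 = 1.7981441194
Extrapolated: 1.7981441194 / 3 = 0.5993813731

0.599381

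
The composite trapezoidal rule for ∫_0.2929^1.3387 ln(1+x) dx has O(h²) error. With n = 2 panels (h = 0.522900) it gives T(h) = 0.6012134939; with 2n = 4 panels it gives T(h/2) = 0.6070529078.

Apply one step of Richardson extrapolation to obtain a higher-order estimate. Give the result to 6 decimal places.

0.608999

Error is O(h^2); halving h shrinks it by 2^2 = 4.
A(h/2) − A(h) = 0.6070529078 − 0.6012134939 = 0.0058394139
Correction (A(h/2) − A(h))/(4 − 1) = 0.0058394139/3 = 0.0019464713
R = A(h/2) + (A(h/2) − A(h))/3 = 0.6070529078 + 0.0019464713 = 0.6089993791
Shift from A(h/2): +0.0019464713.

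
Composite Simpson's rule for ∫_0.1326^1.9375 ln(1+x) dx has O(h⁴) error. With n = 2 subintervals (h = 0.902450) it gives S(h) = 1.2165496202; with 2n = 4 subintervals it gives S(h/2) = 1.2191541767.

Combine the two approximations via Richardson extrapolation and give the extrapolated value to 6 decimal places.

The method has order 4: 2^4 = 16.
Numerator 16*A(h/2) − A(h) = 16*1.2191541767 − 1.2165496202 = 18.2899172070
Extrapolated: 18.2899172070 / 15 = 1.2193278138

1.219328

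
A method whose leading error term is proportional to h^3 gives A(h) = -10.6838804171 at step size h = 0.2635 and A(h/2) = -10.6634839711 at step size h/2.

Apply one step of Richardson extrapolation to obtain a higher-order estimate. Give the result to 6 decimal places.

Error is O(h^3); halving h shrinks it by 2^3 = 8.
Difference of the inputs: -10.6634839711 − (-10.6838804171) = 0.0203964460
Correction (A(h/2) − A(h))/(8 − 1) = 0.0203964460/7 = 0.0029137780
R = -10.6634839711 + 0.0029137780 = -10.6605701931

-10.660570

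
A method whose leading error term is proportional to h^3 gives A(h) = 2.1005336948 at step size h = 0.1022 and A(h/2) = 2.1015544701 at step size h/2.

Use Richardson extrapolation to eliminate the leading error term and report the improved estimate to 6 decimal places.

2.101700

With r = 3 the leading error scales as h^3, so the weight is 2^3 = 8.
Numerator 8×A(h/2) − A(h) = 8×2.1015544701 − 2.1005336948 = 14.7119020660
Denominator 8 − 1 = 7.
Result: 2.1017002951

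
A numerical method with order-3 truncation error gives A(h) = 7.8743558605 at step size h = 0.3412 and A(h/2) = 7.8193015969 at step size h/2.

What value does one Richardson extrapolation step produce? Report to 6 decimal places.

7.811437

Order 3 gives 2^r = 8 and 2^r − 1 = 7.
Top: 8(7.8193015969) − (7.8743558605) = 54.6800569147
Extrapolated: 54.6800569147 / 7 = 7.8114367021
Gap between inputs: 5.505e-02; correction applied: −0.0078648948.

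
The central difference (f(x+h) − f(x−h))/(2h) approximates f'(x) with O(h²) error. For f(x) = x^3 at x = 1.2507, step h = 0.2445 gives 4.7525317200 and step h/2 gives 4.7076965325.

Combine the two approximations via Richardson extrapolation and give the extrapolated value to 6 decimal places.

Method order is 2; weight 2^2 = 4.
Top: 4(4.7076965325) − (4.7525317200) = 14.0782544100
(4 × 4.7076965325 − 4.7525317200)/(4 − 1) = 4.6927514700
Gap between inputs: 4.484e-02; correction applied: −0.0149450625.

4.692751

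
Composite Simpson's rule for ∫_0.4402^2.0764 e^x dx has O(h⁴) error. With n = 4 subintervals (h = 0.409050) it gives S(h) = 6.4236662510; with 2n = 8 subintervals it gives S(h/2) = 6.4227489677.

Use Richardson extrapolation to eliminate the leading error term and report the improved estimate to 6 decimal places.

Order 4 gives 2^r = 16 and 2^r − 1 = 15.
16 × 6.4227489677 = 102.7639834832; subtract 6.4236662510 → 96.3403172322
Denominator 16 − 1 = 15.
R = 96.3403172322/15 = 6.4226878155

6.422688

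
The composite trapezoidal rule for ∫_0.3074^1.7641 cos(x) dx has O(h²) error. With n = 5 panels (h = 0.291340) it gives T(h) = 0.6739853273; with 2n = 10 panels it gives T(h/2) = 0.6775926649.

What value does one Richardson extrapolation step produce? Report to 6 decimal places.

With r = 2 the leading error scales as h^2, so the weight is 2^2 = 4.
4 × 0.6775926649 − 0.6739853273 = 2.0363853323
R = 2.0363853323/3 = 0.6787951108
Shift from A(h/2): +0.0012024459.

0.678795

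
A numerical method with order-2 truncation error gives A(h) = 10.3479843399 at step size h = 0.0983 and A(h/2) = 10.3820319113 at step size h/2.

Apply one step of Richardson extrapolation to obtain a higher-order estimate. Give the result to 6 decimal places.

Method order is 2; weight 2^2 = 4.
2^2*A(h/2) = 41.5281276452; minus A(h) gives 31.1801433053.
Denominator 4 − 1 = 3.
Result: 10.3933811018
Shift from A(h/2): +0.0113491905.

10.393381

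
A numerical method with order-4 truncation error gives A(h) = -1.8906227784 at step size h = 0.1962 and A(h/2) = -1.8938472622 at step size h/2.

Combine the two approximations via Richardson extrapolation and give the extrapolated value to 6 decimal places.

-1.894062

The method has order 4: 2^4 = 16.
16·(-1.8938472622) − (-1.8906227784) = -28.4109334168
Denominator 16 − 1 = 15.
So the Richardson estimate is -1.8940622278.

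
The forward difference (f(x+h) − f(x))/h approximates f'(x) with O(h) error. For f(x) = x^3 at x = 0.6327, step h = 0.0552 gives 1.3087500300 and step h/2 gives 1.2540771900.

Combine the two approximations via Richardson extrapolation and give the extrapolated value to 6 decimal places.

1.199404

With r = 1 the leading error scales as h^1, so the weight is 2^1 = 2.
2 × 1.2540771900 = 2.5081543800; 2.5081543800 − 1.3087500300 = 1.1994043500
Extrapolated: 1.1994043500 / 1 = 1.1994043500
Gap between inputs: 5.467e-02; correction applied: −0.0546728400.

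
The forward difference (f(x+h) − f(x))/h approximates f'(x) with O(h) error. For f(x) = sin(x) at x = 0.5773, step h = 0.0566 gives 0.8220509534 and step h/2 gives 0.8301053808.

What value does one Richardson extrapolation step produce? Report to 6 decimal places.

0.838160

The method has order 1: 2^1 = 2.
2*0.8301053808 − 0.8220509534 = 0.8381598082
0.8381598082 ÷ 1 = 0.8381598082
Correction |R − A(h/2)| = 8.054e-03; gap |A(h/2) − A(h)| = 8.054e-03.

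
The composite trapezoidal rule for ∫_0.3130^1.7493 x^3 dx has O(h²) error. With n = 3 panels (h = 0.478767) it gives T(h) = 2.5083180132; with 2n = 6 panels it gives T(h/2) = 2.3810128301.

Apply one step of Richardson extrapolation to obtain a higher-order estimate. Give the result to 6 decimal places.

2.338578

r = 2, so 2^r = 4.
Difference of the inputs: 2.3810128301 − 2.5083180132 = -0.1273051831
Divide by 2^2 − 1 = 3: (-0.1273051831)/3 = -0.0424350610
R = A(h/2) + (A(h/2) − A(h))/3 = 2.3810128301 − 0.0424350610 = 2.3385777691
Gap between inputs: 1.273e-01; correction applied: −0.0424350610.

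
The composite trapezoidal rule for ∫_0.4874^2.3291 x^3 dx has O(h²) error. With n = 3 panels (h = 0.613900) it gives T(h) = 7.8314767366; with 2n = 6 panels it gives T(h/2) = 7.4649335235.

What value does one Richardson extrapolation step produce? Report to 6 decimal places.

Order 2 gives 2^r = 4 and 2^r − 1 = 3.
Numerator 4 × A(h/2) − A(h) = 4 × 7.4649335235 − 7.8314767366 = 22.0282573574
R = 22.0282573574/3 = 7.3427524525

7.342752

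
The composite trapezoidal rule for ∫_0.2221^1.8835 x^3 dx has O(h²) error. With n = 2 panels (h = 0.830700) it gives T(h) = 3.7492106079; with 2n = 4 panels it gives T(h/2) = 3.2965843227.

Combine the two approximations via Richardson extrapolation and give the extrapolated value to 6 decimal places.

r = 2: numerator weight 4, denominator 3.
Weighted: 13.1863372908 − 3.7492106079 = 9.4371266829
R = 9.4371266829/3 = 3.1457088943
Correction |R − A(h/2)| = 1.509e-01; gap |A(h/2) − A(h)| = 4.526e-01.

3.145709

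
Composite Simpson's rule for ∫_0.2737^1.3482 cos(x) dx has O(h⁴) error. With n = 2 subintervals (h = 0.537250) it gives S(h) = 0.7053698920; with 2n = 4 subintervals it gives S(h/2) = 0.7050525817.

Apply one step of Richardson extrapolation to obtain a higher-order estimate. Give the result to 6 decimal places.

Method order is 4; weight 2^4 = 16.
16*0.7050525817 = 11.2808413072; subtract 0.7053698920 → 10.5754714152
Denominator 16 − 1 = 15.
Result: 0.7050314277
Correction |R − A(h/2)| = 2.115e-05; gap |A(h/2) − A(h)| = 3.173e-04.

0.705031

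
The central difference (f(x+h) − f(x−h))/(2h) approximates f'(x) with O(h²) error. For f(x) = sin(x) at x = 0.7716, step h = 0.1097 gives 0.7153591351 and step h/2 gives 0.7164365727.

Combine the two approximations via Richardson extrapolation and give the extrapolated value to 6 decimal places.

0.716796

The method has order 2: 2^2 = 4.
A(h/2) − A(h) = 0.7164365727 − 0.7153591351 = 0.0010774376
Correction (A(h/2) − A(h))/(4 − 1) = 0.0010774376/3 = 0.0003591459
R = 0.7164365727 + 0.0003591459 = 0.7167957186
Gap between inputs: 1.077e-03; correction applied: +0.0003591459.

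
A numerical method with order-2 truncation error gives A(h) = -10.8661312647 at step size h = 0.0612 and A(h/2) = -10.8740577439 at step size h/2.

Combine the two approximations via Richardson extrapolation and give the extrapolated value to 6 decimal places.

-10.876700

Order 2 gives 2^r = 4 and 2^r − 1 = 3.
4×(-10.8740577439) = -43.4962309756; subtract (-10.8661312647) → -32.6300997109
Divide by 2^2 − 1 = 3.
Extrapolated: (-32.6300997109) / 3 = -10.8766999036
Gap between inputs: 7.926e-03; correction applied: −0.0026421597.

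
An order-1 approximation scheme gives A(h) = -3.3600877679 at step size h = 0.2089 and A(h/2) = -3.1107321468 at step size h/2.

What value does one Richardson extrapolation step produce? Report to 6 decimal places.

-2.861377

With r = 1 the leading error scales as h^1, so the weight is 2^1 = 2.
A(h/2) − A(h) = -3.1107321468 − (-3.3600877679) = 0.2493556211
Correction (A(h/2) − A(h))/(2 − 1) = 0.2493556211/1 = 0.2493556211
R = -3.1107321468 + 0.2493556211 = -2.8613765257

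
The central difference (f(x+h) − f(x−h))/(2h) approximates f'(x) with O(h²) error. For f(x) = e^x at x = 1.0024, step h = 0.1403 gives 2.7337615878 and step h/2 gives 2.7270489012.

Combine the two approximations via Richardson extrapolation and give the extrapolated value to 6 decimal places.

With r = 2 the leading error scales as h^2, so the weight is 2^2 = 4.
4·2.7270489012 = 10.9081956048; 10.9081956048 − 2.7337615878 = 8.1744340170
(4·2.7270489012 − 2.7337615878)/(4 − 1) = 2.7248113390
Shift from A(h/2): −0.0022375622.

2.724811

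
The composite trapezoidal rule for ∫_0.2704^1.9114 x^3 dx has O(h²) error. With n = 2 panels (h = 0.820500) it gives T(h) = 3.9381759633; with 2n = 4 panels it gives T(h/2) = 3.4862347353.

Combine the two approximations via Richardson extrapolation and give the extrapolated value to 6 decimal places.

r = 2, so 2^r = 4.
A(h/2) − A(h) = 3.4862347353 − 3.9381759633 = -0.4519412280
Divide by 2^2 − 1 = 3: (-0.4519412280)/3 = -0.1506470760
R = A(h/2) + (A(h/2) − A(h))/3 = 3.4862347353 − 0.1506470760 = 3.3355876593

3.335588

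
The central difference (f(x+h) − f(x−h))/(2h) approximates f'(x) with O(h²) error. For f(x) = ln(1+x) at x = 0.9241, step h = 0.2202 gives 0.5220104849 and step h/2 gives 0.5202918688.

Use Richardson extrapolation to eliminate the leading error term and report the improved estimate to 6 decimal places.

Error is O(h^2); halving h shrinks it by 2^2 = 4.
4×0.5202918688 = 2.0811674752; 2.0811674752 − 0.5220104849 = 1.5591569903
1.5591569903 ÷ 3 = 0.5197189968
Gap between inputs: 1.719e-03; correction applied: −0.0005728720.

0.519719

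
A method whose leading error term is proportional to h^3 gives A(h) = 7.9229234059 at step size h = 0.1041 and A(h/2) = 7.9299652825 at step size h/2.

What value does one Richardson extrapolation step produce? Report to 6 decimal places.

7.930971

Method order is 3; weight 2^3 = 8.
8 × 7.9299652825 = 63.4397222600; 63.4397222600 − 7.9229234059 = 55.5167988541
Divide by 2^3 − 1 = 7.
R = 55.5167988541/7 = 7.9309712649
Shift from A(h/2): +0.0010059824.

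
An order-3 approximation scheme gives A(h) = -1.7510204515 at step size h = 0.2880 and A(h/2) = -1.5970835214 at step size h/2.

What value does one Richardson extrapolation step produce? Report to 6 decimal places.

Method order is 3; weight 2^3 = 8.
Numerator 8 × A(h/2) − A(h) = 8 × (-1.5970835214) − (-1.7510204515) = -11.0256477197
Denominator 8 − 1 = 7.
(8 × (-1.5970835214) − (-1.7510204515))/(8 − 1) = -1.5750925314
Gap between inputs: 1.539e-01; correction applied: +0.0219909900.

-1.575093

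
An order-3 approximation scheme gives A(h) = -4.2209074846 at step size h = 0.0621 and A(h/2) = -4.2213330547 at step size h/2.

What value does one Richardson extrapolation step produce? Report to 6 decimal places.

Leading term ∝ h^3; use weight 8 = 2^3.
8×(-4.2213330547) = -33.7706644376; subtract (-4.2209074846) → -29.5497569530
R = (-29.5497569530)/7 = -4.2213938504

-4.221394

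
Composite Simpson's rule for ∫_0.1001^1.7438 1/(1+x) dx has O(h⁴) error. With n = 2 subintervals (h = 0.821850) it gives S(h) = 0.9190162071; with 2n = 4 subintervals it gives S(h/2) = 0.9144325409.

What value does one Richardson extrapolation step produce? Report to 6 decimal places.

Method order is 4; weight 2^4 = 16.
16*0.9144325409 − 0.9190162071 = 13.7119044473
Divide by 2^4 − 1 = 15.
Result: 0.9141269632
Shift from A(h/2): −0.0003055777.

0.914127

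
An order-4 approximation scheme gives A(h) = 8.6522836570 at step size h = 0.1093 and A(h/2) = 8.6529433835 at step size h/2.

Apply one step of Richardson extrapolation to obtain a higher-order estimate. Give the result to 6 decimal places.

r = 4, so 2^r = 16.
Weighted: 138.4470941360 − 8.6522836570 = 129.7948104790
Denominator 16 − 1 = 15.
R = 129.7948104790/15 = 8.6529873653

8.652987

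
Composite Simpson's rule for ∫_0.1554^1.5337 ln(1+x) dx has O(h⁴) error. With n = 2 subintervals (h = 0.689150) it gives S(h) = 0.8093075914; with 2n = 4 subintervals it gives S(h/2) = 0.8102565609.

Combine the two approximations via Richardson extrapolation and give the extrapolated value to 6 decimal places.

r = 4: numerator weight 16, denominator 15.
Top: 16(0.8102565609) − (0.8093075914) = 12.1547973830
Divide by 2^4 − 1 = 15.
So the Richardson estimate is 0.8103198255.

0.810320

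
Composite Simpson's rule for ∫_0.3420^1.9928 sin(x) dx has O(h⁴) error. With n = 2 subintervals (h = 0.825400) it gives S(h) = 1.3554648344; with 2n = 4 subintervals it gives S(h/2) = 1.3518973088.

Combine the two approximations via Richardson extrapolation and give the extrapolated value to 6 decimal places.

Error is O(h^4); halving h shrinks it by 2^4 = 16.
Weighted: 21.6303569408 − 1.3554648344 = 20.2748921064
Divide by 2^4 − 1 = 15.
Extrapolated: 20.2748921064 / 15 = 1.3516594738
Correction |R − A(h/2)| = 2.378e-04; gap |A(h/2) − A(h)| = 3.568e-03.

1.351659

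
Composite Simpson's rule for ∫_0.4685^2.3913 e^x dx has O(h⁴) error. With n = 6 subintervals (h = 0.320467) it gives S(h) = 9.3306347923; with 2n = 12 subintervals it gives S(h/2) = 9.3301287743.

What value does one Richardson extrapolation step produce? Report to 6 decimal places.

Order 4 gives 2^r = 16 and 2^r − 1 = 15.
Weighted: 149.2820603888 − 9.3306347923 = 139.9514255965
Divide by 2^4 − 1 = 15.
Extrapolated: 139.9514255965 / 15 = 9.3300950398
Shift from A(h/2): −0.0000337345.

9.330095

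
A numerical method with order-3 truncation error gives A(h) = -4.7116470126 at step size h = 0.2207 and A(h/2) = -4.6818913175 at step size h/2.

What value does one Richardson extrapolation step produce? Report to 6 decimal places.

-4.677641

The method has order 3: 2^3 = 8.
Weighted: (-37.4551305400) − (-4.7116470126) = -32.7434835274
Extrapolated: (-32.7434835274) / 7 = -4.6776405039
Gap between inputs: 2.976e-02; correction applied: +0.0042508136.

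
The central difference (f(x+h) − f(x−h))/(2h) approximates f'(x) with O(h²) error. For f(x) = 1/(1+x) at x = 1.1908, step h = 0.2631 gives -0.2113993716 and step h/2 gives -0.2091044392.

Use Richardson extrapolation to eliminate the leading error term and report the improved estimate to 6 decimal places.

Error is O(h^2); halving h shrinks it by 2^2 = 4.
Weighted: (-0.8364177568) − (-0.2113993716) = -0.6250183852
Denominator 4 − 1 = 3.
(4 × (-0.2091044392) − (-0.2113993716))/(4 − 1) = -0.2083394617

-0.208339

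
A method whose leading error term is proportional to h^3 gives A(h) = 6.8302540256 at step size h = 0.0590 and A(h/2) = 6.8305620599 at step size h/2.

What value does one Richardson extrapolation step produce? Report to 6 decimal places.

6.830606

Leading term ∝ h^3; use weight 8 = 2^3.
Numerator 8*A(h/2) − A(h) = 8*6.8305620599 − 6.8302540256 = 47.8142424536
Denominator 8 − 1 = 7.
Result: 6.8306060648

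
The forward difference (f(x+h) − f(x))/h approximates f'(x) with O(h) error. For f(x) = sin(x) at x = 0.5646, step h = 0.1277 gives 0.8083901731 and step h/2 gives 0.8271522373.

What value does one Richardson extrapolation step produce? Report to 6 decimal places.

0.845914

r = 1, so 2^r = 2.
A(h/2) − A(h) = 0.8271522373 − 0.8083901731 = 0.0187620642
Correction (A(h/2) − A(h))/(2 − 1) = 0.0187620642/1 = 0.0187620642
R = 0.8271522373 + 0.0187620642 = 0.8459143015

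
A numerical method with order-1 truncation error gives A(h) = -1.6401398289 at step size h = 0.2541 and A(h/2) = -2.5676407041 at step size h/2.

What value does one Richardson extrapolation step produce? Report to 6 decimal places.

Order 1 gives 2^r = 2 and 2^r − 1 = 1.
2·(-2.5676407041) = -5.1352814082; (-5.1352814082) − (-1.6401398289) = -3.4951415793
Denominator 2 − 1 = 1.
R = (-3.4951415793)/1 = -3.4951415793

-3.495142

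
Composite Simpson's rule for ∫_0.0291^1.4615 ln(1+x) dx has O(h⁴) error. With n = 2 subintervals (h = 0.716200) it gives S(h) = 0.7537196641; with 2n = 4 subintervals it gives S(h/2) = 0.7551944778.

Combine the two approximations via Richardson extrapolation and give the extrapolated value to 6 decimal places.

0.755293

r = 4: numerator weight 16, denominator 15.
Difference of the inputs: 0.7551944778 − 0.7537196641 = 0.0014748137
Correction (A(h/2) − A(h))/(16 − 1) = 0.0014748137/15 = 0.0000983209
R = A(h/2) + (A(h/2) − A(h))/15 = 0.7551944778 + 0.0000983209 = 0.7552927987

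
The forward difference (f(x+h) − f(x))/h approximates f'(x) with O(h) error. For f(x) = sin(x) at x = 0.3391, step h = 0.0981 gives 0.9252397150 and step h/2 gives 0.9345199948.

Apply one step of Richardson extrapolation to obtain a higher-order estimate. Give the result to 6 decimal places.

0.943800

Leading term ∝ h^1; use weight 2 = 2^1.
2*0.9345199948 − 0.9252397150 = 0.9438002746
(2*0.9345199948 − 0.9252397150)/(2 − 1) = 0.9438002746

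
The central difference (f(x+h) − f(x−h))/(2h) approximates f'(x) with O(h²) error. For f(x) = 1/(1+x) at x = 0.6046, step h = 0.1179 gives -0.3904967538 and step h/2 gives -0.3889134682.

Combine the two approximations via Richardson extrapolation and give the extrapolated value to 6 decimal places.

-0.388386

Error is O(h^2); halving h shrinks it by 2^2 = 4.
Top: 4(-0.3889134682) − (-0.3904967538) = -1.1651571190
Denominator 4 − 1 = 3.
Extrapolated: (-1.1651571190) / 3 = -0.3883857063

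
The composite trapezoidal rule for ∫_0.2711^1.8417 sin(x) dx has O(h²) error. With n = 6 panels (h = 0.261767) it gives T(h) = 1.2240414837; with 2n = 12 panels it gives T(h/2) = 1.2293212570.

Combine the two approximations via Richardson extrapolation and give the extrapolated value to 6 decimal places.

Leading term ∝ h^2; use weight 4 = 2^2.
Numerator 4·A(h/2) − A(h) = 4·1.2293212570 − 1.2240414837 = 3.6932435443
(4·1.2293212570 − 1.2240414837)/(4 − 1) = 1.2310811814
Gap between inputs: 5.280e-03; correction applied: +0.0017599244.

1.231081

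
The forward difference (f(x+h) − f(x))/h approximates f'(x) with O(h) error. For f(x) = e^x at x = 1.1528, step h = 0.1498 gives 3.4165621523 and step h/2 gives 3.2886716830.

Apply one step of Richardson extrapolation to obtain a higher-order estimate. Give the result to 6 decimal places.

3.160781

r = 1: numerator weight 2, denominator 1.
Difference of the inputs: 3.2886716830 − 3.4165621523 = -0.1278904693
Divide by 2^1 − 1 = 1: (-0.1278904693)/1 = -0.1278904693
R = 3.2886716830 − 0.1278904693 = 3.1607812137
Correction |R − A(h/2)| = 1.279e-01; gap |A(h/2) − A(h)| = 1.279e-01.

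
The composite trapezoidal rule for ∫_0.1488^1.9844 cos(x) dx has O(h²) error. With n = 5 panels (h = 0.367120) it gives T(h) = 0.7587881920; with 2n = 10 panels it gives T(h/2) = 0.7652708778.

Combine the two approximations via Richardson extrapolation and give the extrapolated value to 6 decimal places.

0.767432

Leading term ∝ h^2; use weight 4 = 2^2.
2^2 × A(h/2) = 3.0610835112; minus A(h) gives 2.3022953192.
Denominator 4 − 1 = 3.
2.3022953192 ÷ 3 = 0.7674317731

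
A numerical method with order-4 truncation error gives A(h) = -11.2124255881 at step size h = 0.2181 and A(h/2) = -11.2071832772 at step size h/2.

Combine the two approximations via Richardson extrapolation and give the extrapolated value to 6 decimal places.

-11.206834

Error is O(h^4); halving h shrinks it by 2^4 = 16.
A(h/2) − A(h) = -11.2071832772 − (-11.2124255881) = 0.0052423109
Divide by 2^4 − 1 = 15: 0.0052423109/15 = 0.0003494874
R = A(h/2) + (A(h/2) − A(h))/15 = -11.2071832772 + 0.0003494874 = -11.2068337898
Shift from A(h/2): +0.0003494874.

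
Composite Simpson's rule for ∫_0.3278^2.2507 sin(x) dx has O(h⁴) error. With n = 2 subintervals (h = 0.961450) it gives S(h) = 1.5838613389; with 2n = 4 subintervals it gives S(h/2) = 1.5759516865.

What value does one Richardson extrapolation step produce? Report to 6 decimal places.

Order 4 gives 2^r = 16 and 2^r − 1 = 15.
A(h/2) − A(h) = 1.5759516865 − 1.5838613389 = -0.0079096524
Correction (A(h/2) − A(h))/(16 − 1) = (-0.0079096524)/15 = -0.0005273102
R = A(h/2) + (A(h/2) − A(h))/15 = 1.5759516865 − 0.0005273102 = 1.5754243763
Correction |R − A(h/2)| = 5.273e-04; gap |A(h/2) − A(h)| = 7.910e-03.

1.575424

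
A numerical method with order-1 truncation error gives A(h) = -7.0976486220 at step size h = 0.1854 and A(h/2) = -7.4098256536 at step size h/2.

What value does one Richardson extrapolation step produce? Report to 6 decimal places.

The method has order 1: 2^1 = 2.
Difference of the inputs: -7.4098256536 − (-7.0976486220) = -0.3121770316
Divide by 2^1 − 1 = 1: (-0.3121770316)/1 = -0.3121770316
R = -7.4098256536 − 0.3121770316 = -7.7220026852
Correction |R − A(h/2)| = 3.122e-01; gap |A(h/2) − A(h)| = 3.122e-01.

-7.722003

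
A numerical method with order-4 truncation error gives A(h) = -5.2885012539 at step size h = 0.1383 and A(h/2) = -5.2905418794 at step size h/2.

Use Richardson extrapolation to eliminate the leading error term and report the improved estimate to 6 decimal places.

-5.290678

Error is O(h^4); halving h shrinks it by 2^4 = 16.
Numerator 16 × A(h/2) − A(h) = 16 × (-5.2905418794) − (-5.2885012539) = -79.3601688165
Divide by 2^4 − 1 = 15.
Extrapolated: (-79.3601688165) / 15 = -5.2906779211
Correction |R − A(h/2)| = 1.360e-04; gap |A(h/2) − A(h)| = 2.041e-03.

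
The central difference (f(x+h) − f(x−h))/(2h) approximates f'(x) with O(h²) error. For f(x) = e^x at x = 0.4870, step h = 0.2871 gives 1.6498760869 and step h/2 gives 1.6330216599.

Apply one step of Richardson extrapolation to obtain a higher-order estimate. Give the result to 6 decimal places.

Order 2 gives 2^r = 4 and 2^r − 1 = 3.
4·1.6330216599 = 6.5320866396; 6.5320866396 − 1.6498760869 = 4.8822105527
Extrapolated: 4.8822105527 / 3 = 1.6274035176

1.627404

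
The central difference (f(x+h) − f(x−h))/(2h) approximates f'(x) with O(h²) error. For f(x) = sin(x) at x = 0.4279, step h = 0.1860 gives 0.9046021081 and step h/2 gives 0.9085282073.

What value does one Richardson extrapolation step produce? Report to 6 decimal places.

0.909837

The method has order 2: 2^2 = 4.
A(h/2) − A(h) = 0.9085282073 − 0.9046021081 = 0.0039260992
Correction (A(h/2) − A(h))/(4 − 1) = 0.0039260992/3 = 0.0013086997
R = 0.9085282073 + 0.0013086997 = 0.9098369070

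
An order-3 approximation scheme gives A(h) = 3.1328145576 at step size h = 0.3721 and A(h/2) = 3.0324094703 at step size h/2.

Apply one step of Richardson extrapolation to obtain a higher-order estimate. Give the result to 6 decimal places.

With r = 3 the leading error scales as h^3, so the weight is 2^3 = 8.
Top: 8(3.0324094703) − (3.1328145576) = 21.1264612048
Denominator 8 − 1 = 7.
R = 21.1264612048/7 = 3.0180658864
Shift from A(h/2): −0.0143435839.

3.018066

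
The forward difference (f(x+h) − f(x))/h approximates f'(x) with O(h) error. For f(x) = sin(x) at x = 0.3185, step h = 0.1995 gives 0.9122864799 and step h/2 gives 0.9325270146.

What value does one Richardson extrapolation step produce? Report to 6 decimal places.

r = 1, so 2^r = 2.
2^1×A(h/2) = 1.8650540292; minus A(h) gives 0.9527675493.
R = 0.9527675493/1 = 0.9527675493

0.952768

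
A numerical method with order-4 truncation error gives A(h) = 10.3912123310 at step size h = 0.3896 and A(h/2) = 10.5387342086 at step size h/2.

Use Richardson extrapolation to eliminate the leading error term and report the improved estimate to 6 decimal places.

10.548569

With r = 4 the leading error scales as h^4, so the weight is 2^4 = 16.
2^4×A(h/2) = 168.6197473376; minus A(h) gives 158.2285350066.
Divide by 2^4 − 1 = 15.
Result: 10.5485690004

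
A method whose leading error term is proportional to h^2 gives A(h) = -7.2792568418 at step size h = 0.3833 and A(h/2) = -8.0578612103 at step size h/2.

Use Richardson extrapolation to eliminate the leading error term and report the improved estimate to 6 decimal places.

The method has order 2: 2^2 = 4.
Weighted: (-32.2314448412) − (-7.2792568418) = -24.9521879994
Divide by 2^2 − 1 = 3.
Result: -8.3173959998

-8.317396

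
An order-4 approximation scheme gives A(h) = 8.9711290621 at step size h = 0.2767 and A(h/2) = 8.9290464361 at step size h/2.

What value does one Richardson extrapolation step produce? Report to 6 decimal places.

8.926241

Error is O(h^4); halving h shrinks it by 2^4 = 16.
2^4·A(h/2) = 142.8647429776; minus A(h) gives 133.8936139155.
Extrapolated: 133.8936139155 / 15 = 8.9262409277
Correction |R − A(h/2)| = 2.806e-03; gap |A(h/2) − A(h)| = 4.208e-02.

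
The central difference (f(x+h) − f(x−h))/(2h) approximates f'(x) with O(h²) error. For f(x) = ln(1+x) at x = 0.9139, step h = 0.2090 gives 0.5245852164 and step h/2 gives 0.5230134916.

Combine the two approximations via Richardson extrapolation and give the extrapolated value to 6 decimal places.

0.522490

Method order is 2; weight 2^2 = 4.
2^2 × A(h/2) = 2.0920539664; minus A(h) gives 1.5674687500.
R = 1.5674687500/3 = 0.5224895833
Shift from A(h/2): −0.0005239083.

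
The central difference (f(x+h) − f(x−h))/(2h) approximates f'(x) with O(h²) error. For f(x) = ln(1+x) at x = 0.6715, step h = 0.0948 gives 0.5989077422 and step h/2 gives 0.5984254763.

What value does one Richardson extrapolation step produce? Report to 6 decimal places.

0.598265

r = 2: numerator weight 4, denominator 3.
Numerator 4*A(h/2) − A(h) = 4*0.5984254763 − 0.5989077422 = 1.7947941630
(4*0.5984254763 − 0.5989077422)/(4 − 1) = 0.5982647210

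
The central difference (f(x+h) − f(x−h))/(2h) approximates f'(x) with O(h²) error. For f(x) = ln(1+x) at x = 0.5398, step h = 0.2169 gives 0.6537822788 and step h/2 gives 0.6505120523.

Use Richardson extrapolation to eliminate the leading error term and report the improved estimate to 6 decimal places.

Error is O(h^2); halving h shrinks it by 2^2 = 4.
2^2*A(h/2) = 2.6020482092; minus A(h) gives 1.9482659304.
Divide by 2^2 − 1 = 3.
R = 1.9482659304/3 = 0.6494219768
Gap between inputs: 3.270e-03; correction applied: −0.0010900755.

0.649422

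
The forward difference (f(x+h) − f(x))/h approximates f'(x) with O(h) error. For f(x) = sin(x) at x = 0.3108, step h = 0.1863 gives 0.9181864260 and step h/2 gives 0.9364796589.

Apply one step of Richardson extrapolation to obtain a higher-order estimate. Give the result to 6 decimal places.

0.954773

r = 1: numerator weight 2, denominator 1.
Top: 2(0.9364796589) − (0.9181864260) = 0.9547728918
Denominator 2 − 1 = 1.
0.9547728918 ÷ 1 = 0.9547728918
Correction |R − A(h/2)| = 1.829e-02; gap |A(h/2) − A(h)| = 1.829e-02.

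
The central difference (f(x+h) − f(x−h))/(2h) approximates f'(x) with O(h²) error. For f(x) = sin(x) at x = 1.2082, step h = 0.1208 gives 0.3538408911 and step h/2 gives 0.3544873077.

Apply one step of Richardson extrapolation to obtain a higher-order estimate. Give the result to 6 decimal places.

0.354703

The method has order 2: 2^2 = 4.
Difference of the inputs: 0.3544873077 − 0.3538408911 = 0.0006464166
Divide by 2^2 − 1 = 3: 0.0006464166/3 = 0.0002154722
R = 0.3544873077 + 0.0002154722 = 0.3547027799
Shift from A(h/2): +0.0002154722.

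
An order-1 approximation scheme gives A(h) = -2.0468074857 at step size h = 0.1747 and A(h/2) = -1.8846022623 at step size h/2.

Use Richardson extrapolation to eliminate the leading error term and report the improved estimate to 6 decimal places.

Order 1 gives 2^r = 2 and 2^r − 1 = 1.
Weighted: (-3.7692045246) − (-2.0468074857) = -1.7223970389
Denominator 2 − 1 = 1.
R = (-1.7223970389)/1 = -1.7223970389
Gap between inputs: 1.622e-01; correction applied: +0.1622052234.

-1.722397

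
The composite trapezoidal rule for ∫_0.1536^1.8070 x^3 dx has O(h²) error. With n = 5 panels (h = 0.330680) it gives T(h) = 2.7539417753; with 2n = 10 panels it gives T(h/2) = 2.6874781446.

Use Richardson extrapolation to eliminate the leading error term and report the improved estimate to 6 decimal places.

With r = 2 the leading error scales as h^2, so the weight is 2^2 = 4.
4×2.6874781446 = 10.7499125784; subtract 2.7539417753 → 7.9959708031
Denominator 4 − 1 = 3.
So the Richardson estimate is 2.6653236010.
Shift from A(h/2): −0.0221545436.

2.665324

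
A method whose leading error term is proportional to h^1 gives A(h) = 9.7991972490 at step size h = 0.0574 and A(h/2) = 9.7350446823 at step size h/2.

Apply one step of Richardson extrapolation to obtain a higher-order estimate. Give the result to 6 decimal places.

r = 1, so 2^r = 2.
Top: 2(9.7350446823) − (9.7991972490) = 9.6708921156
Denominator 2 − 1 = 1.
So the Richardson estimate is 9.6708921156.

9.670892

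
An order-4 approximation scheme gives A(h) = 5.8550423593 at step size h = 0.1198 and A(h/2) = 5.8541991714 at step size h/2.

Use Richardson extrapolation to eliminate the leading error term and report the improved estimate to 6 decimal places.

5.854143

r = 4, so 2^r = 16.
A(h/2) − A(h) = 5.8541991714 − 5.8550423593 = -0.0008431879
Divide by 2^4 − 1 = 15: (-0.0008431879)/15 = -0.0000562125
R = A(h/2) + (A(h/2) − A(h))/15 = 5.8541991714 − 0.0000562125 = 5.8541429589
Shift from A(h/2): −0.0000562125.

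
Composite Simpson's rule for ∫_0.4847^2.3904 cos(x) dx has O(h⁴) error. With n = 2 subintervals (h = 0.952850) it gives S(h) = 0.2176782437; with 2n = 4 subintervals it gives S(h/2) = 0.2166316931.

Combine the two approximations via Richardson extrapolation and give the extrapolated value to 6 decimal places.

Leading term ∝ h^4; use weight 16 = 2^4.
A(h/2) − A(h) = 0.2166316931 − 0.2176782437 = -0.0010465506
Divide by 2^4 − 1 = 15: (-0.0010465506)/15 = -0.0000697700
R = A(h/2) + (A(h/2) − A(h))/15 = 0.2166316931 − 0.0000697700 = 0.2165619231

0.216562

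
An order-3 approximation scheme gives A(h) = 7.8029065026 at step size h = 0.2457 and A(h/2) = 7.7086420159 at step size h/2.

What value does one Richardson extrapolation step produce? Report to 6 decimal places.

Order 3 gives 2^r = 8 and 2^r − 1 = 7.
Weighted: 61.6691361272 − 7.8029065026 = 53.8662296246
Denominator 8 − 1 = 7.
R = 53.8662296246/7 = 7.6951756607
Shift from A(h/2): −0.0134663552.

7.695176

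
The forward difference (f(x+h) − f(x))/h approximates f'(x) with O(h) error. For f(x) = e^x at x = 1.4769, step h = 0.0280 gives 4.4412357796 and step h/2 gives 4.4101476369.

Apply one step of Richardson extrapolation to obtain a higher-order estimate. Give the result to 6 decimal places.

4.379059

The method has order 1: 2^1 = 2.
Top: 2(4.4101476369) − (4.4412357796) = 4.3790594942
R = 4.3790594942/1 = 4.3790594942
Gap between inputs: 3.109e-02; correction applied: −0.0310881427.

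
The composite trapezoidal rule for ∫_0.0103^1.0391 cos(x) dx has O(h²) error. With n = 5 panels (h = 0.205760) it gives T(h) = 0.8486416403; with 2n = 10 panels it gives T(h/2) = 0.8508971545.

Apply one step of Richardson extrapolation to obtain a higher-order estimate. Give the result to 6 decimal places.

0.851649

Method order is 2; weight 2^2 = 4.
4 × 0.8508971545 − 0.8486416403 = 2.5549469777
(4 × 0.8508971545 − 0.8486416403)/(4 − 1) = 0.8516489926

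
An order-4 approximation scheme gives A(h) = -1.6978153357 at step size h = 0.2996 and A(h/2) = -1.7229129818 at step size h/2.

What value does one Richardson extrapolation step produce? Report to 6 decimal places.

-1.724586

Leading term ∝ h^4; use weight 16 = 2^4.
2^4·A(h/2) = -27.5666077088; minus A(h) gives -25.8687923731.
Denominator 16 − 1 = 15.
R = (-25.8687923731)/15 = -1.7245861582
Correction |R − A(h/2)| = 1.673e-03; gap |A(h/2) − A(h)| = 2.510e-02.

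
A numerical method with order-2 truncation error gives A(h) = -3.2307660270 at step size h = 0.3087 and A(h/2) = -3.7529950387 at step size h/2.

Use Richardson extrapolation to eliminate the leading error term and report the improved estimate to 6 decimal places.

Method order is 2; weight 2^2 = 4.
A(h/2) − A(h) = -3.7529950387 − (-3.2307660270) = -0.5222290117
Correction (A(h/2) − A(h))/(4 − 1) = (-0.5222290117)/3 = -0.1740763372
R = A(h/2) + (A(h/2) − A(h))/3 = -3.7529950387 − 0.1740763372 = -3.9270713759
Gap between inputs: 5.222e-01; correction applied: −0.1740763372.

-3.927071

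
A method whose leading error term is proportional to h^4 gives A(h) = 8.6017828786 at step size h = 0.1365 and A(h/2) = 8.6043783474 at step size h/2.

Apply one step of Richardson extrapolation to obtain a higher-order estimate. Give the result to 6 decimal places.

8.604551

The method has order 4: 2^4 = 16.
16*8.6043783474 = 137.6700535584; subtract 8.6017828786 → 129.0682706798
(16*8.6043783474 − 8.6017828786)/(16 − 1) = 8.6045513787
Gap between inputs: 2.595e-03; correction applied: +0.0001730313.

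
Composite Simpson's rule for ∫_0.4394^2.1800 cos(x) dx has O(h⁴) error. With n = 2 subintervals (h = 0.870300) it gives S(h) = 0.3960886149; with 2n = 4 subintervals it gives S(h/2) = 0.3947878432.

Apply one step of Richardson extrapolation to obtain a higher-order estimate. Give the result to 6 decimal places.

With r = 4 the leading error scales as h^4, so the weight is 2^4 = 16.
Difference of the inputs: 0.3947878432 − 0.3960886149 = -0.0013007717
Correction (A(h/2) − A(h))/(16 − 1) = (-0.0013007717)/15 = -0.0000867181
R = A(h/2) + (A(h/2) − A(h))/15 = 0.3947878432 − 0.0000867181 = 0.3947011251
Correction |R − A(h/2)| = 8.672e-05; gap |A(h/2) − A(h)| = 1.301e-03.

0.394701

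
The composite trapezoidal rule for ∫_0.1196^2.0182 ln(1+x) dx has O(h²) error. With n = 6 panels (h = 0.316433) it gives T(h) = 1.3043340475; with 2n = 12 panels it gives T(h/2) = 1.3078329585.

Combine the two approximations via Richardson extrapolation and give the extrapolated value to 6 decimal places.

Leading term ∝ h^2; use weight 4 = 2^2.
Difference of the inputs: 1.3078329585 − 1.3043340475 = 0.0034989110
Divide by 2^2 − 1 = 3: 0.0034989110/3 = 0.0011663037
R = 1.3078329585 + 0.0011663037 = 1.3089992622

1.308999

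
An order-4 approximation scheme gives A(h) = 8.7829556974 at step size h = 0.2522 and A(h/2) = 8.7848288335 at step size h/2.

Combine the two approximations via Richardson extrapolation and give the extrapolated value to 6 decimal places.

8.784954

Leading term ∝ h^4; use weight 16 = 2^4.
Difference of the inputs: 8.7848288335 − 8.7829556974 = 0.0018731361
Divide by 2^4 − 1 = 15: 0.0018731361/15 = 0.0001248757
R = 8.7848288335 + 0.0001248757 = 8.7849537092
Correction |R − A(h/2)| = 1.249e-04; gap |A(h/2) − A(h)| = 1.873e-03.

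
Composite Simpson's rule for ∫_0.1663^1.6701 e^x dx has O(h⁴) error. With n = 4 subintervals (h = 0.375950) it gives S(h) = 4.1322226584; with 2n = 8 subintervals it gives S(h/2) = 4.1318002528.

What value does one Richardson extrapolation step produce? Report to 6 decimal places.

4.131772

Leading term ∝ h^4; use weight 16 = 2^4.
Weighted: 66.1088040448 − 4.1322226584 = 61.9765813864
Denominator 16 − 1 = 15.
61.9765813864 ÷ 15 = 4.1317720924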